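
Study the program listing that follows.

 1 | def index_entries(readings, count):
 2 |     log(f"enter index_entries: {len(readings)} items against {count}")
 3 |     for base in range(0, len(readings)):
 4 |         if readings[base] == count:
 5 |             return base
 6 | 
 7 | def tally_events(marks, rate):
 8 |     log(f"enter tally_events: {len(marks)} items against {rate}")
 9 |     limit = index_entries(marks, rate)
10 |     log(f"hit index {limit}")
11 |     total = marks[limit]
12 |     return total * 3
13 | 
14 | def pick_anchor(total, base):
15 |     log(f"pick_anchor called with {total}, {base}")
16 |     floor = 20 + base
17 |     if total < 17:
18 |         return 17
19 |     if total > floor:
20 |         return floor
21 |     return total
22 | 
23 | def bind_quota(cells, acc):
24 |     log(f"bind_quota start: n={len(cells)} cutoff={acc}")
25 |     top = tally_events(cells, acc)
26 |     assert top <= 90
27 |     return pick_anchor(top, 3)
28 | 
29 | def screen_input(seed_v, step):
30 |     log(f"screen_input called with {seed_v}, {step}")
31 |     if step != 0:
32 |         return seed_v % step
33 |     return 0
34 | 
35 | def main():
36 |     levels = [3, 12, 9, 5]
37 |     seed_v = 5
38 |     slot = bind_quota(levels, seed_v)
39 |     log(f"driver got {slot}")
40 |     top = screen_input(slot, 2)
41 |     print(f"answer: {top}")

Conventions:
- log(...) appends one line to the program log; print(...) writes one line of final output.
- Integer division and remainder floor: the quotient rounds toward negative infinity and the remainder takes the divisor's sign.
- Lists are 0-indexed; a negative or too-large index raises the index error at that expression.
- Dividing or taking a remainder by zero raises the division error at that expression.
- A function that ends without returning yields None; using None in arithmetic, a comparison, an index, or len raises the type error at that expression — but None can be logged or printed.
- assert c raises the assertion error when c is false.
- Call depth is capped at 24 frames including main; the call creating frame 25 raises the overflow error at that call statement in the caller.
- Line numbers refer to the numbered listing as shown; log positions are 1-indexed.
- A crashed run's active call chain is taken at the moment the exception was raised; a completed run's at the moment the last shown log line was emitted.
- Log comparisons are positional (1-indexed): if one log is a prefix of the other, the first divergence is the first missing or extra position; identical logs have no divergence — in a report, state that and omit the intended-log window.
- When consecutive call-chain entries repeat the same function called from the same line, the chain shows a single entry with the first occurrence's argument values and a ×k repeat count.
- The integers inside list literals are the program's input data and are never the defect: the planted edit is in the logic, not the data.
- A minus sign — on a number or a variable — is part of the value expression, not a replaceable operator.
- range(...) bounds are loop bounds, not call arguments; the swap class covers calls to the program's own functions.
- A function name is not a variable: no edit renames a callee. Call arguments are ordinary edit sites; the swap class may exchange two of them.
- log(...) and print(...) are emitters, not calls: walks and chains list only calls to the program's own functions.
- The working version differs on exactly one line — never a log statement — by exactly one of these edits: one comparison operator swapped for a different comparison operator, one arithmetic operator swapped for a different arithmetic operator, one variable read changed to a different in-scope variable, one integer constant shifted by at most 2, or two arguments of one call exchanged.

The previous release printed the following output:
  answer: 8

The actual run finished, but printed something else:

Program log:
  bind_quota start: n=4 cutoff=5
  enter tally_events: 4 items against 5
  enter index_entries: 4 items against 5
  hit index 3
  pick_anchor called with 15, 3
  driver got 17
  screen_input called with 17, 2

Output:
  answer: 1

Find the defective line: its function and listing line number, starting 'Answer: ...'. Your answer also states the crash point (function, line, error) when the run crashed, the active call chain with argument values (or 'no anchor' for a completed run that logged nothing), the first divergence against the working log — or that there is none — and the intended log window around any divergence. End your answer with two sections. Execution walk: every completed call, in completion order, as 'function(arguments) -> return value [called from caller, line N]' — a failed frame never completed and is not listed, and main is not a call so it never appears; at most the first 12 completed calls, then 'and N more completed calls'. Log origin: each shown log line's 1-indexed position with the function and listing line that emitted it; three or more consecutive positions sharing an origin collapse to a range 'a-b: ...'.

Answer: the defect is in screen_input at line 32.
Key observation: The logs agree in full; only the final output differs.
Call chain: main -> screen_input(17, 2) (called at line 40).
First divergence: none — the logs agree in full.
Execution walk:
  index_entries([3, 12, 9, 5], 5) -> 3  [called from tally_events, line 9]
  tally_events([3, 12, 9, 5], 5) -> 15  [called from bind_quota, line 25]
  pick_anchor(15, 3) -> 17  [called from bind_quota, line 27]
  bind_quota([3, 12, 9, 5], 5) -> 17  [called from main, line 38]
  screen_input(17, 2) -> 1  [called from main, line 40]
Log origin:
  1: emitted by bind_quota (line 24)
  2: emitted by tally_events (line 8)
  3: emitted by index_entries (line 2)
  4: emitted by tally_events (line 10)
  5: emitted by pick_anchor (line 15)
  6: emitted by main (line 39)
  7: emitted by screen_input (line 30)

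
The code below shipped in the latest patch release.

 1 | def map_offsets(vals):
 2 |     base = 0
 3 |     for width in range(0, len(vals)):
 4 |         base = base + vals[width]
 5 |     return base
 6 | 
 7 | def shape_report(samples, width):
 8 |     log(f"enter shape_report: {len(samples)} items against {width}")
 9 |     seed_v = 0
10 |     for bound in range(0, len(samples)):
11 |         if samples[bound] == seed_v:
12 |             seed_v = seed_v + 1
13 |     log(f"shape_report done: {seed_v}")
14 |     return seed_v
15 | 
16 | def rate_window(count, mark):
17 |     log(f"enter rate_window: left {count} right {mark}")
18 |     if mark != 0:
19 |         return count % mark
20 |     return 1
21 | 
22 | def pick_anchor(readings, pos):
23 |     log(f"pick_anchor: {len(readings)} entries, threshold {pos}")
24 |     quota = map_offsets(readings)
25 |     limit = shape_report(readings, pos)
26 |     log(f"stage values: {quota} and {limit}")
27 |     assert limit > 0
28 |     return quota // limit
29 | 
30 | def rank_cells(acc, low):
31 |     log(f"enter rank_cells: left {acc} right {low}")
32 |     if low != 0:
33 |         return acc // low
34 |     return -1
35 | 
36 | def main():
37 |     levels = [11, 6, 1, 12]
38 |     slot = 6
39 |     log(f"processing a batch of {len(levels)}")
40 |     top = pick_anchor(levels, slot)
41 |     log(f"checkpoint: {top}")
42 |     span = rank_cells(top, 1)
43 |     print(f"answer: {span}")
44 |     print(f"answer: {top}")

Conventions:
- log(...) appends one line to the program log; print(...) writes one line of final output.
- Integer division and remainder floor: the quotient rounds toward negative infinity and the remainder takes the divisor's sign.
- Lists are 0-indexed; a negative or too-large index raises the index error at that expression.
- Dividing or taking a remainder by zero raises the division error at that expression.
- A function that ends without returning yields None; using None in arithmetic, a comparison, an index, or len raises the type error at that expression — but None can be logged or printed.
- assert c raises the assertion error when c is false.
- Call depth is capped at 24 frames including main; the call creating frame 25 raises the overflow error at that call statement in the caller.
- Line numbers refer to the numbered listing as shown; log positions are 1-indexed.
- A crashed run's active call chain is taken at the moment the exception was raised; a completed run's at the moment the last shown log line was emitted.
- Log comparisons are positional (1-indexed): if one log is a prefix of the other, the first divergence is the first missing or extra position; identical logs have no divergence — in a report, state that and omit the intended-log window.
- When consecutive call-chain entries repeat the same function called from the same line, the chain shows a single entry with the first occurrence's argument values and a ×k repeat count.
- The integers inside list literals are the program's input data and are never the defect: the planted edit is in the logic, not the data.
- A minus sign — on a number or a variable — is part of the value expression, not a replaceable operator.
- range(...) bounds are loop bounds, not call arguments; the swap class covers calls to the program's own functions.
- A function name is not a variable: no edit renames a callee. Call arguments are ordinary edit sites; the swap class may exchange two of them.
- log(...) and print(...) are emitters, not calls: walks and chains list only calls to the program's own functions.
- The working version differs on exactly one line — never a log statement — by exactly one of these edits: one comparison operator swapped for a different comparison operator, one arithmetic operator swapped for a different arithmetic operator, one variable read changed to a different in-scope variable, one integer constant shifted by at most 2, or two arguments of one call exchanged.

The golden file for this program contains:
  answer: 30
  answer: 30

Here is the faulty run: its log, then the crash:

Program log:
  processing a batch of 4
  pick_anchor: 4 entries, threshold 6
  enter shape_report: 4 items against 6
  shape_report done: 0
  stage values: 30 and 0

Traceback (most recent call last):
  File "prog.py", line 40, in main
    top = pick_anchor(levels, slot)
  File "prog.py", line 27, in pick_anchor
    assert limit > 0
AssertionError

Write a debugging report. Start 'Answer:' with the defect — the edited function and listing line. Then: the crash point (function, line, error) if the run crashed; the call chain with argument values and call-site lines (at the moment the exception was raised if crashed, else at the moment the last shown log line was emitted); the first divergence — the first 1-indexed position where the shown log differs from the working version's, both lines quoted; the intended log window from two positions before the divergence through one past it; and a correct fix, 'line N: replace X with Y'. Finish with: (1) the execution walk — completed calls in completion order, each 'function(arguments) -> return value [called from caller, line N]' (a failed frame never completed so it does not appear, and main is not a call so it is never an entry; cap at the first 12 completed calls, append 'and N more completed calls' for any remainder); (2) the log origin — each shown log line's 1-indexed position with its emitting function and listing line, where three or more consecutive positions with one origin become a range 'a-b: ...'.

Answer: the defect is in shape_report at line 11.
Key fact: Everything matches until log position 4, which reads 'shape_report done: 0' in place of 'shape_report done: 1'.
Crash: pick_anchor, line 27, AssertionError.
Call chain: main -> pick_anchor([11, 6, 1, 12], 6) (called at line 40).
First divergence: position 4 — shown 'shape_report done: 0', intended 'shape_report done: 1'.
Intended log window:
  2: pick_anchor: 4 entries, threshold 6
  3: enter shape_report: 4 items against 6
  4: shape_report done: 1
  5: stage values: 30 and 1
Execution walk:
  map_offsets([11, 6, 1, 12]) -> 30  [called from pick_anchor, line 24]
  shape_report([11, 6, 1, 12], 6) -> 0  [called from pick_anchor, line 25]
Log line origins:
  1: emitted by main (line 39)
  2: emitted by pick_anchor (line 23)
  3: emitted by shape_report (line 8)
  4: emitted by shape_report (line 13)
  5: emitted by pick_anchor (line 26)
A correct fix: line 11: replace `seed_v` with `width`.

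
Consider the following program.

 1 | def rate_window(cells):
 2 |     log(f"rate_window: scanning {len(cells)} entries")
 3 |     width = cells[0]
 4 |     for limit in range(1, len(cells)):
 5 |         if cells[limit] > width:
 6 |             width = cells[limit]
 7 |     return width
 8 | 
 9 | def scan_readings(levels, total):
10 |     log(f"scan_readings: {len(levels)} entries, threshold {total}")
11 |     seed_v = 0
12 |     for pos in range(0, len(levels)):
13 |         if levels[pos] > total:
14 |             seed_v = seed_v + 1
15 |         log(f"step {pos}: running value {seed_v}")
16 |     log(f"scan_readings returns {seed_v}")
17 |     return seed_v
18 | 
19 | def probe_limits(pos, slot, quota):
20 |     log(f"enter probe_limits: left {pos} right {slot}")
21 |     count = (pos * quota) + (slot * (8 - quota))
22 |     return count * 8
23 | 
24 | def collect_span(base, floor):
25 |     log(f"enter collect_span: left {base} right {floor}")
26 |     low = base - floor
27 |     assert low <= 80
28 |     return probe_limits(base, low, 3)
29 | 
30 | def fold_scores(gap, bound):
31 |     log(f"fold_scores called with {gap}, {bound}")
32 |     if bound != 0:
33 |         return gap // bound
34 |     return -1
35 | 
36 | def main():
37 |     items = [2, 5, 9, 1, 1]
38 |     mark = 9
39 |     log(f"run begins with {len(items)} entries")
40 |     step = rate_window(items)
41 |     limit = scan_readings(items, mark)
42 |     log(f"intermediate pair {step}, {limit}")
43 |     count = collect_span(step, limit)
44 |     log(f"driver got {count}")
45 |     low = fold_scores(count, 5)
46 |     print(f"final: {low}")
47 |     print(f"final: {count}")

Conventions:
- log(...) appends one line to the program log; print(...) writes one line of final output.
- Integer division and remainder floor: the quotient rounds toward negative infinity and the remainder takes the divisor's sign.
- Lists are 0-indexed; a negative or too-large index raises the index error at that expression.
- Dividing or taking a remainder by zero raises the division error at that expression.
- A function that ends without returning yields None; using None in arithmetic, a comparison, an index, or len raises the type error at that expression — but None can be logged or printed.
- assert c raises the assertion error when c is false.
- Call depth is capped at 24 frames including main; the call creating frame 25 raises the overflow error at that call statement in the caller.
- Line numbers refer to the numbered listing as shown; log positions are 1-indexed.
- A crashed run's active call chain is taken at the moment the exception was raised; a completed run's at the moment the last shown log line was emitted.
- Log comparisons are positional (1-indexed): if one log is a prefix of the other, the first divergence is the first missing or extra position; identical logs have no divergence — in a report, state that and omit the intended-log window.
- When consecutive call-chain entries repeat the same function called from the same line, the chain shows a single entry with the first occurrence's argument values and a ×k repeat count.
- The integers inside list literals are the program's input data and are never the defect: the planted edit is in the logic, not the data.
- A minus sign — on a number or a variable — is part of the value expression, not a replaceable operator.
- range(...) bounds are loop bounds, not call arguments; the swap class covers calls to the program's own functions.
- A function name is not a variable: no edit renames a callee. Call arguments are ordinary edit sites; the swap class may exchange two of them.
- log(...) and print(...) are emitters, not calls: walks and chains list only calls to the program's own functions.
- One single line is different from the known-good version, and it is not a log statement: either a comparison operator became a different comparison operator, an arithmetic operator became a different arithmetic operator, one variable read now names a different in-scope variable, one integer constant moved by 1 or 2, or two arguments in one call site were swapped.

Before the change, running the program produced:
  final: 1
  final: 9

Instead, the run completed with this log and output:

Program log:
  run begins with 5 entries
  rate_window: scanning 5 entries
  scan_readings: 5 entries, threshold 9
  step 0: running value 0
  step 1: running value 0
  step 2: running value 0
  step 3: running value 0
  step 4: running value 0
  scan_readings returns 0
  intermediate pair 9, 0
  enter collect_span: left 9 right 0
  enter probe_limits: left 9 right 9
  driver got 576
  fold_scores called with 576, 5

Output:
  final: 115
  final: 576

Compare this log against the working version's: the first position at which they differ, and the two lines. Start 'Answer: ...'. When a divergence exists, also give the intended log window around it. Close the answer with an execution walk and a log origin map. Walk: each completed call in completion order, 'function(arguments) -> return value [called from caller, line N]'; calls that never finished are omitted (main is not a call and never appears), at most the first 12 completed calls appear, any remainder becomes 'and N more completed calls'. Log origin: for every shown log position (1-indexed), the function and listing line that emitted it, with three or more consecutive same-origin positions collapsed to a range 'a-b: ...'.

Answer: position 13 — the shown line 'driver got 576' should read 'driver got 9'.
Intended log window:
  11: enter collect_span: left 9 right 0
  12: enter probe_limits: left 9 right 9
  13: driver got 9
  14: fold_scores called with 9, 5
Execution walk:
  rate_window([2, 5, 9, 1, 1]) -> 9  [called from main, line 40]
  scan_readings([2, 5, 9, 1, 1], 9) -> 0  [called from main, line 41]
  probe_limits(9, 9, 3) -> 576  [called from collect_span, line 28]
  collect_span(9, 0) -> 576  [called from main, line 43]
  fold_scores(576, 5) -> 115  [called from main, line 45]
Log origin:
  1 — main, line 39
  2 — rate_window, line 2
  3 — scan_readings, line 10
  4-8 — scan_readings, line 15
  9 — scan_readings, line 16
  10 — main, line 42
  11 — collect_span, line 25
  12 — probe_limits, line 20
  13 — main, line 44
  14 — fold_scores, line 31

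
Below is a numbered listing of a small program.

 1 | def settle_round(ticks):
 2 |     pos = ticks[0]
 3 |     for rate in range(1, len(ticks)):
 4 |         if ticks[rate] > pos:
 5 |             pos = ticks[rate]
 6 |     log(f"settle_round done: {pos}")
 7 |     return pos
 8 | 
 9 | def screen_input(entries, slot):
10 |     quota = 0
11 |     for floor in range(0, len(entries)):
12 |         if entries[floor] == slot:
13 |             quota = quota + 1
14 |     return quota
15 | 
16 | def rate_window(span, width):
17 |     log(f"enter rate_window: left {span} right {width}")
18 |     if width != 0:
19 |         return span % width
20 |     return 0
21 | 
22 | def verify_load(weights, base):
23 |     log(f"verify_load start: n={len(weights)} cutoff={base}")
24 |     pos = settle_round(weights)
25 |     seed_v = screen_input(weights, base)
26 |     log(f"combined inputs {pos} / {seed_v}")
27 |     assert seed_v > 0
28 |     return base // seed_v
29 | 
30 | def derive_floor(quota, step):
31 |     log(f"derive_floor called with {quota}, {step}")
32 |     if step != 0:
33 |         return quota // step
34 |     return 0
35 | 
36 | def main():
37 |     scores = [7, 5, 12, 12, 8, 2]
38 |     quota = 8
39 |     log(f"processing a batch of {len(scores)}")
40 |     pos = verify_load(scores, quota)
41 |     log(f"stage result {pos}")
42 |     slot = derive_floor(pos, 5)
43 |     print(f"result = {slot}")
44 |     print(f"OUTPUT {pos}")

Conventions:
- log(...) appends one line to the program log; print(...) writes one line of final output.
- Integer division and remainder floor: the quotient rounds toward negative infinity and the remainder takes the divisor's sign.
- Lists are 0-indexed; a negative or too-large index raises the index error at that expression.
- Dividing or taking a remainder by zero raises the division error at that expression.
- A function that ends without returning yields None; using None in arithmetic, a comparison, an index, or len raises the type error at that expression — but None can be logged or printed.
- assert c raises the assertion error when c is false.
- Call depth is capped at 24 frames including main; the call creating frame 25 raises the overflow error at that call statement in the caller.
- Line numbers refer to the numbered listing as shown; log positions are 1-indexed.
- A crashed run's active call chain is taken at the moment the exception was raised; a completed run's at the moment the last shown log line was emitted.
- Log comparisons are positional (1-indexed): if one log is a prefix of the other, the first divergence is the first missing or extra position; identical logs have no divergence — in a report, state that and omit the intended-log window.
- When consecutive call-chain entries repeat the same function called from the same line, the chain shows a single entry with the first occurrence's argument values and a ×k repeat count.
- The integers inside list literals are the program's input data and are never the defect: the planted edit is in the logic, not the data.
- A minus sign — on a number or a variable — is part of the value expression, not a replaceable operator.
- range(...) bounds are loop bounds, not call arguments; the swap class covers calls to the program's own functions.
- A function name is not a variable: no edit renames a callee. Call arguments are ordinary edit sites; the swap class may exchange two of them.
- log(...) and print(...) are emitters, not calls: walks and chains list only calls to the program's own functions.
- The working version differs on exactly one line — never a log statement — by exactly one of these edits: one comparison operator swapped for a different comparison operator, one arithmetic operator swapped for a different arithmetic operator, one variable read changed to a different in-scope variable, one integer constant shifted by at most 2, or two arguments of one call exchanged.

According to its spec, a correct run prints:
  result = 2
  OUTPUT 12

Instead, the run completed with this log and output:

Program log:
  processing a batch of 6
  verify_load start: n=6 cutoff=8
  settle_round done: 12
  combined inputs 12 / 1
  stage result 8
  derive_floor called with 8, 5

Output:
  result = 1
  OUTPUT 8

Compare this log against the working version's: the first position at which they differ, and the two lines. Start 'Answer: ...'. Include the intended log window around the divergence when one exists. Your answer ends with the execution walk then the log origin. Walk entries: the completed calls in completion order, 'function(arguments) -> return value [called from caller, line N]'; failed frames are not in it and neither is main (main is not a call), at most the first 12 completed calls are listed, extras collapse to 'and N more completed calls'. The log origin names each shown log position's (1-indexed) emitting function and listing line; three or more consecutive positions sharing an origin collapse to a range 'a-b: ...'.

Answer: at position 5 the run shows 'stage result 8' where the working version logs 'stage result 12'.
Intended log window:
  3: settle_round done: 12
  4: combined inputs 12 / 1
  5: stage result 12
  6: derive_floor called with 12, 5
Execution walk:
  settle_round([7, 5, 12, 12, 8, 2]) -> 12  [called from verify_load, line 24]
  screen_input([7, 5, 12, 12, 8, 2], 8) -> 1  [called from verify_load, line 25]
  verify_load([7, 5, 12, 12, 8, 2], 8) -> 8  [called from main, line 40]
  derive_floor(8, 5) -> 1  [called from main, line 42]
Log line origins:
  1: logged in main at line 39
  2: logged in verify_load at line 23
  3: logged in settle_round at line 6
  4: logged in verify_load at line 26
  5: logged in main at line 41
  6: logged in derive_floor at line 31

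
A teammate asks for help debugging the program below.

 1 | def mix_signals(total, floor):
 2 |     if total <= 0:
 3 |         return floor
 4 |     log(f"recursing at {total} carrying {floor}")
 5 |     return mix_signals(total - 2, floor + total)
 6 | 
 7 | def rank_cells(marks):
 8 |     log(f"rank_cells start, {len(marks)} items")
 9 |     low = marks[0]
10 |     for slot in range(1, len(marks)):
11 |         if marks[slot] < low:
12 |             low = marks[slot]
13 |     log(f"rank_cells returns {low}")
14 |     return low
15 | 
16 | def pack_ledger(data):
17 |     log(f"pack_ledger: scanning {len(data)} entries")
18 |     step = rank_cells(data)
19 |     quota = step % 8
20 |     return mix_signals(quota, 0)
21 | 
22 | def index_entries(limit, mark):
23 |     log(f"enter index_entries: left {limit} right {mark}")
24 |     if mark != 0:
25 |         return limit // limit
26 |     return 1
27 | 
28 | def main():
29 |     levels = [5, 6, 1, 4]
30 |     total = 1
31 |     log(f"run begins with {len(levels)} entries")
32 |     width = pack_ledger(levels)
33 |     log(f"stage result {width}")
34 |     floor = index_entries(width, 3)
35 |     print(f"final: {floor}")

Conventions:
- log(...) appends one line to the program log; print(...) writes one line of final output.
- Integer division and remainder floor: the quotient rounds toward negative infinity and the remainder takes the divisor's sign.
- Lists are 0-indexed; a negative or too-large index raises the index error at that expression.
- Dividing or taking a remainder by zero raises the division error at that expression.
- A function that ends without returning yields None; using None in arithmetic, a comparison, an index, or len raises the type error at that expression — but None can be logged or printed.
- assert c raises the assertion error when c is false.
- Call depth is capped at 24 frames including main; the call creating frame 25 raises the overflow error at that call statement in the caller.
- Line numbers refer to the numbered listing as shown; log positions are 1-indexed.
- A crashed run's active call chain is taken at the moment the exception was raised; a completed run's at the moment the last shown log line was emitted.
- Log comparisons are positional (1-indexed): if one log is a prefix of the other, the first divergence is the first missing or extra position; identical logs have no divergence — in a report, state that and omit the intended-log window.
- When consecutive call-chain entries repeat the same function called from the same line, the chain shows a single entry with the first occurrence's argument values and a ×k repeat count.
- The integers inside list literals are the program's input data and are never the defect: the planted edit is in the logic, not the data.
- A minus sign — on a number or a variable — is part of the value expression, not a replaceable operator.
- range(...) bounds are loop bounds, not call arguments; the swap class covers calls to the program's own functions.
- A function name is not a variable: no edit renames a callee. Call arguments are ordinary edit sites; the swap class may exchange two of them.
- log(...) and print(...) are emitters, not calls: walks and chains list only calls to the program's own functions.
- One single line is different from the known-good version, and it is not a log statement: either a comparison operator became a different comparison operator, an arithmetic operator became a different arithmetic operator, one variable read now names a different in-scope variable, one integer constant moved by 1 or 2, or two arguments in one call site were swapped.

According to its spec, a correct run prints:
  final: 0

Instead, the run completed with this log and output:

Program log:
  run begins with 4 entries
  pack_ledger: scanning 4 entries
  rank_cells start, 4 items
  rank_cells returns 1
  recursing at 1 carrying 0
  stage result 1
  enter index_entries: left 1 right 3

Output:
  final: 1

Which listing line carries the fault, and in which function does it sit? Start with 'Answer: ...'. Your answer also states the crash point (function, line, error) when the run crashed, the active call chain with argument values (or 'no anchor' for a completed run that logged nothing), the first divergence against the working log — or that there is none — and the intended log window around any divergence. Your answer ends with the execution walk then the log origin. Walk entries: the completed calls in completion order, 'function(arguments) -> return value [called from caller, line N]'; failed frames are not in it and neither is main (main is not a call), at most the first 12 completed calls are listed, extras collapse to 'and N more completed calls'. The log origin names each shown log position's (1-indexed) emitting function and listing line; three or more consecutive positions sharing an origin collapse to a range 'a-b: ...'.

Answer: the defect is in index_entries at line 25.
Key observation: Every logged value matches the working version; the printed result is what differs.
Call chain: main -> index_entries(1, 3) (called at line 34).
First divergence: none — the logs agree in full.
Execution walk:
  rank_cells([5, 6, 1, 4]) -> 1  [called from pack_ledger, line 18]
  mix_signals(-1, 1) -> 1  [called from mix_signals, line 5]
  mix_signals(1, 0) -> 1  [called from pack_ledger, line 20]
  pack_ledger([5, 6, 1, 4]) -> 1  [called from main, line 32]
  index_entries(1, 3) -> 1  [called from main, line 34]
Origin of each log line:
  1: logged in main at line 31
  2: logged in pack_ledger at line 17
  3: logged in rank_cells at line 8
  4: logged in rank_cells at line 13
  5: logged in mix_signals at line 4
  6: logged in main at line 33
  7: logged in index_entries at line 23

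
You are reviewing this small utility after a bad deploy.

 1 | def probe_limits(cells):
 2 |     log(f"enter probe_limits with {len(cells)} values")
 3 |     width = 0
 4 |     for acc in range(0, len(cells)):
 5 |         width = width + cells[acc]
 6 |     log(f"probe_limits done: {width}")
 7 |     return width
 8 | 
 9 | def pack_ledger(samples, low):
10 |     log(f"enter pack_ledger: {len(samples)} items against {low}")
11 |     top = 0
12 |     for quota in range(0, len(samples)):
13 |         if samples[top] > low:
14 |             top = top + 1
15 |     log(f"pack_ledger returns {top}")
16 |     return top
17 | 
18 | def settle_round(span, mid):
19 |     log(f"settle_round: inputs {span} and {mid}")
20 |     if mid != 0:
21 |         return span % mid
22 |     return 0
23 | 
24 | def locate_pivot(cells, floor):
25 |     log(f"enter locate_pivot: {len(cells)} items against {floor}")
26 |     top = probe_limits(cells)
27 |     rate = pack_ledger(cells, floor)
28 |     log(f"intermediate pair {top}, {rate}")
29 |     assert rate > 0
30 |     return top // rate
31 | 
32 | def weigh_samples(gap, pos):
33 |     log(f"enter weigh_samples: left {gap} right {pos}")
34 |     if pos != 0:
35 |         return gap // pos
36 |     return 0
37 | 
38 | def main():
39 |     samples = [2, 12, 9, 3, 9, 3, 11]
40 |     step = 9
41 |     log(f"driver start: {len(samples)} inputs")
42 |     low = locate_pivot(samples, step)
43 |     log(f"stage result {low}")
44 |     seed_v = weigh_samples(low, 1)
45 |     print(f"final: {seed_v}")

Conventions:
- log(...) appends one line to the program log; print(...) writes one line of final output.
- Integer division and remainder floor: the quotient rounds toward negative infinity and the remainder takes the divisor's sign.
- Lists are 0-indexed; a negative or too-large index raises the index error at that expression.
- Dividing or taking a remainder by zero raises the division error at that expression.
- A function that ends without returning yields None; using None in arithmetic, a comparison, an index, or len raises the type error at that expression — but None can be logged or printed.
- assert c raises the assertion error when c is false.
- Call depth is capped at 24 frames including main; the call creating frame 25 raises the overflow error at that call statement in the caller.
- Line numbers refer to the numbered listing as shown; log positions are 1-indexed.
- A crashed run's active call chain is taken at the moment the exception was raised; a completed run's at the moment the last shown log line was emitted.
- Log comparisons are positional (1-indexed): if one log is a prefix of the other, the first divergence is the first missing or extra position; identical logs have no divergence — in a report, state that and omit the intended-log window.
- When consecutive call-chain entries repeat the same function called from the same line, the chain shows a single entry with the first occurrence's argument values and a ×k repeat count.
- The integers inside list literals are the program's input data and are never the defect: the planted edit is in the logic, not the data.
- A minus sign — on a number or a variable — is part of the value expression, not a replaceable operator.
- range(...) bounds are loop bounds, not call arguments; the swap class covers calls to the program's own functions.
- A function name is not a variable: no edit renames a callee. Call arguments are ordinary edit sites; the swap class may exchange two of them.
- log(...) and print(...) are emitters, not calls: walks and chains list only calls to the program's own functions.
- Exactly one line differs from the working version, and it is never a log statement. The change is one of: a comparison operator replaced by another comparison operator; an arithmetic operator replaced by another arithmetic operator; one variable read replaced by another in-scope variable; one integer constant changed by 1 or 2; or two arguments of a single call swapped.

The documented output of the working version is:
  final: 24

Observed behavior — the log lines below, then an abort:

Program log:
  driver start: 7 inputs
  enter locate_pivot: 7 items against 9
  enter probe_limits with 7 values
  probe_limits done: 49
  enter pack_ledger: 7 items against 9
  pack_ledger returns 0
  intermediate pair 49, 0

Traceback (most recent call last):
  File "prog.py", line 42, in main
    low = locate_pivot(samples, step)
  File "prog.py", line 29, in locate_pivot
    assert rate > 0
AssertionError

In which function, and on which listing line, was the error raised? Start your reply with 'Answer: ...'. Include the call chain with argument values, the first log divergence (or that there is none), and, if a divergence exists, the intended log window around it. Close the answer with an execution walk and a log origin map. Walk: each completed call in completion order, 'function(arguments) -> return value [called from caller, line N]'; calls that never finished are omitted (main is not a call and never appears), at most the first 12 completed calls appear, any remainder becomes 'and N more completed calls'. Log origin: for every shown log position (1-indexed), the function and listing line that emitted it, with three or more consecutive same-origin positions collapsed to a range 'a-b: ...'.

Answer: the error was raised in locate_pivot, line 29.
Key observation: Log line 6 is where behavior first shows: 'pack_ledger returns 0' appears instead of 'pack_ledger returns 2'.
Call chain: main -> locate_pivot([2, 12, 9, 3, 9, 3, 11], 9) (called at line 42).
First divergence: position 6; shown 'pack_ledger returns 0' vs intended 'pack_ledger returns 2'.
Intended log window:
  4: probe_limits done: 49
  5: enter pack_ledger: 7 items against 9
  6: pack_ledger returns 2
  7: intermediate pair 49, 2
Execution walk:
  probe_limits([2, 12, 9, 3, 9, 3, 11]) -> 49  [called from locate_pivot, line 26]
  pack_ledger([2, 12, 9, 3, 9, 3, 11], 9) -> 0  [called from locate_pivot, line 27]
Log line origins:
  1 — main, line 41
  2 — locate_pivot, line 25
  3 — probe_limits, line 2
  4 — probe_limits, line 6
  5 — pack_ledger, line 10
  6 — pack_ledger, line 15
  7 — locate_pivot, line 28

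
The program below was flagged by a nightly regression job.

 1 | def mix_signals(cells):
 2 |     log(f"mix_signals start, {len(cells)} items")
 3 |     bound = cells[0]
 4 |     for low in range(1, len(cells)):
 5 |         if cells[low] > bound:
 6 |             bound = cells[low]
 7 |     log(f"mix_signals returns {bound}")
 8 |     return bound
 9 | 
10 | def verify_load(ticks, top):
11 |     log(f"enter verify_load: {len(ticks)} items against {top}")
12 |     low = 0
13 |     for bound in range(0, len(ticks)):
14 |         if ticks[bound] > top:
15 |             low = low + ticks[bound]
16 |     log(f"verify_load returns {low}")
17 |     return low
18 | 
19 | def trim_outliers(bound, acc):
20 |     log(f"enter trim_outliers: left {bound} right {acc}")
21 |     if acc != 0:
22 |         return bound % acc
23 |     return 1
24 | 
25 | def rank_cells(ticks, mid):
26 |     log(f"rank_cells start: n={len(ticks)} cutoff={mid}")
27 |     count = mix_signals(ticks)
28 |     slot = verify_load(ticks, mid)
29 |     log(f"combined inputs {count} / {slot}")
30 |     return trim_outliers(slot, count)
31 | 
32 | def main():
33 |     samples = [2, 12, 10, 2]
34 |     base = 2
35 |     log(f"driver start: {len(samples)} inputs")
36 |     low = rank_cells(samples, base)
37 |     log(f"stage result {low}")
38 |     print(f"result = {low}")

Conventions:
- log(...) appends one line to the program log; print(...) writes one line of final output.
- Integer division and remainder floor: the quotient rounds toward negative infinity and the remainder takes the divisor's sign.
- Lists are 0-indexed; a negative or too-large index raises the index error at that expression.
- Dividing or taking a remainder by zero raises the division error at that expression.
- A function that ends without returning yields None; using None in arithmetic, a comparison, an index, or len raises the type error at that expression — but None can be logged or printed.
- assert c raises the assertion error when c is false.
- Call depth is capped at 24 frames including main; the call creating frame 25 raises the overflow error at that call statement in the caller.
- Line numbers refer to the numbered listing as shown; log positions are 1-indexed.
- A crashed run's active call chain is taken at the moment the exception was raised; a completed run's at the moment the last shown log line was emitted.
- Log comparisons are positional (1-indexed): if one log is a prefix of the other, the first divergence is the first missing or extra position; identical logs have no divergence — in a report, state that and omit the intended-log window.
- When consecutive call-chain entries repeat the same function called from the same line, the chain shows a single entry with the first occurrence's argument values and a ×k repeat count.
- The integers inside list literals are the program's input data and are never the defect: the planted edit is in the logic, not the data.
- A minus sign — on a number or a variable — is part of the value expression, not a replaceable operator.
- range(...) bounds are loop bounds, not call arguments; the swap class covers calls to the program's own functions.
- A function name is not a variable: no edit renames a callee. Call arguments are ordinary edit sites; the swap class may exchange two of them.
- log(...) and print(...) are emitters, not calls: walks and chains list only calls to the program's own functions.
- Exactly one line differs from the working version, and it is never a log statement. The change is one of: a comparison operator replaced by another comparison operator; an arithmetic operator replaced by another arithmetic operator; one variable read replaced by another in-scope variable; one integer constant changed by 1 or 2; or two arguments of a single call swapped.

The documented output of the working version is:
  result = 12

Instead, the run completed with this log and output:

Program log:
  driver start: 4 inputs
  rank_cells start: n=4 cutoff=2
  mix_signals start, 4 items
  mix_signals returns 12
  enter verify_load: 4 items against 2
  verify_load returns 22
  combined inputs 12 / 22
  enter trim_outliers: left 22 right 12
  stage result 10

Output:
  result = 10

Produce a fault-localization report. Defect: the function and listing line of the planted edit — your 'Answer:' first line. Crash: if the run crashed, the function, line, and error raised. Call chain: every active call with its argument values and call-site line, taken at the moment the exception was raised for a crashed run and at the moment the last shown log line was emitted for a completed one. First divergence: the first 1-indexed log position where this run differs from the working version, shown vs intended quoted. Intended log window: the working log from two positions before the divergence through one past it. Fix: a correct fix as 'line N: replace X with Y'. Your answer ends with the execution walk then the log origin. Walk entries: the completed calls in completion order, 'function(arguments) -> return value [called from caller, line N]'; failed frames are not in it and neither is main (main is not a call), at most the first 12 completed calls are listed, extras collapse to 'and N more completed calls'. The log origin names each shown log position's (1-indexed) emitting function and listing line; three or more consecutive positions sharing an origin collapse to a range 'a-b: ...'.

Answer: the defect is in rank_cells at line 30.
The tell: The log first diverges at position 8: the faulty run prints 'enter trim_outliers: left 22 right 12' where the working version prints 'enter trim_outliers: left 12 right 22'.
Call chain: main.
First divergence: position 8 — shown 'enter trim_outliers: left 22 right 12', intended 'enter trim_outliers: left 12 right 22'.
Intended log window:
  6: verify_load returns 22
  7: combined inputs 12 / 22
  8: enter trim_outliers: left 12 right 22
  9: stage result 12
Execution walk:
  mix_signals([2, 12, 10, 2]) -> 12  [called from rank_cells, line 27]
  verify_load([2, 12, 10, 2], 2) -> 22  [called from rank_cells, line 28]
  trim_outliers(22, 12) -> 10  [called from rank_cells, line 30]
  rank_cells([2, 12, 10, 2], 2) -> 10  [called from main, line 36]
Log line origins:
  1 — main, line 35
  2 — rank_cells, line 26
  3 — mix_signals, line 2
  4 — mix_signals, line 7
  5 — verify_load, line 11
  6 — verify_load, line 16
  7 — rank_cells, line 29
  8 — trim_outliers, line 20
  9 — main, line 37
A correct fix: line 30: replace `trim_outliers(slot, count)` with `trim_outliers(count, slot)`.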